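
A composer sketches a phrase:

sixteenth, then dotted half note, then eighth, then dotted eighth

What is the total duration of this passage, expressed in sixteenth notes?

18

Convert each value to sixteenth notes: sixteenth = 1; dotted half note = 12; eighth = 2; dotted eighth = 3.
Sum: 1 + 12 + 2 + 3 = 18 sixteenth notes.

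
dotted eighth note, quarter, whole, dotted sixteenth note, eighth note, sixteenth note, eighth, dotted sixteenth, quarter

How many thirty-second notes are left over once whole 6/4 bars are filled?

22

One bar of 6/4 = 48 thirty-second notes.
Convert each value to thirty-second notes: dotted eighth note = 6; quarter = 8; whole = 32; dotted sixteenth note = 3; eighth note = 4; sixteenth note = 2; eighth = 4; dotted sixteenth = 3; quarter = 8.
Total: 6 + 8 + 32 + 3 + 4 + 2 + 4 + 3 + 8 = 70.
70 ÷ 48 = 1 complete bar with 22 thirty-second notes remaining.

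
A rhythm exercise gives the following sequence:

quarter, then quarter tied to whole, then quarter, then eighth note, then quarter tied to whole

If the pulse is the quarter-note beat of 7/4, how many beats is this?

One quarter-note beat = 2 eighth notes.
Express everything in eighth notes: quarter = 2; quarter tied to whole (quarter + whole) = 10; quarter = 2; eighth note = 1; quarter tied to whole (quarter + whole) = 10.
Total: 2 + 10 + 2 + 1 + 10 = 25.
25 ÷ 2 = 12.5 beats.

12.5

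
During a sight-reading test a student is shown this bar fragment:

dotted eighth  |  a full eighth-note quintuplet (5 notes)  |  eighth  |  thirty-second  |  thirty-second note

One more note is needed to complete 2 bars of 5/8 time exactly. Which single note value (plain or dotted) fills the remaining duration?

dotted quarter note

2 bars of 5/8 = 40 thirty-second notes.
Working in thirty-second notes: dotted eighth = 6; a full eighth-note quintuplet (5 notes) (five quintuplet eighths span one half) = 16; eighth = 4; thirty-second = 1; thirty-second note = 1.
Sum: 6 + 16 + 4 + 1 + 1 = 28.
Remaining: 40 − 28 = 12 thirty-second notes, which is a dotted quarter note.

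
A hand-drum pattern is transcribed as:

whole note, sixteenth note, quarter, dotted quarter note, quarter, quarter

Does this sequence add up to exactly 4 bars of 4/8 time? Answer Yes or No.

No

One bar of 4/8 = 8 sixteenth notes, so 4 bars = 32.
Each duration in sixteenth notes: whole note = 16; sixteenth note = 1; quarter = 4; dotted quarter note = 6; quarter = 4; quarter = 4.
Adding: 16 + 1 + 4 + 6 + 4 + 4 = 35.
35 exceeds 32, so the answer is No.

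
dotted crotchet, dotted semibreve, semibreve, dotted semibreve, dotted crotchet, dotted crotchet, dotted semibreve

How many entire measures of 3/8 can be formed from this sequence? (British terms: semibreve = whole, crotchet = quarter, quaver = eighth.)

One bar of 3/8 = 3 eighth notes.
Each duration in eighth notes: dotted crotchet = 3; dotted semibreve = 12; semibreve = 8; dotted semibreve = 12; dotted crotchet = 3; dotted crotchet = 3; dotted semibreve = 12.
Adding: 3 + 12 + 8 + 12 + 3 + 3 + 12 = 53.
53 ÷ 3 = 17 complete bars with 2 left over.

17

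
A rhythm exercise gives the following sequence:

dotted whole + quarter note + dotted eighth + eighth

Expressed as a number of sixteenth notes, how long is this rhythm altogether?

33

Each duration in sixteenth notes: dotted whole = 24; quarter note = 4; dotted eighth = 3; eighth = 2.
Altogether 24 + 4 + 3 + 2 = 33 sixteenth notes.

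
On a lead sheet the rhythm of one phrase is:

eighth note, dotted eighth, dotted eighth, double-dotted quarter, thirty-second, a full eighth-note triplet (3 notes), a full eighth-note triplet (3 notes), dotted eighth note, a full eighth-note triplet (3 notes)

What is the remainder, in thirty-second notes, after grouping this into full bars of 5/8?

1

One bar of 5/8 = 20 thirty-second notes.
In thirty-second notes: eighth note = 4; dotted eighth = 6; dotted eighth = 6; double-dotted quarter = 14; thirty-second = 1; a full eighth-note triplet (3 notes) (three triplet eighths span one quarter) = 8; a full eighth-note triplet (3 notes) (three triplet eighths span one quarter) = 8; dotted eighth note = 6; a full eighth-note triplet (3 notes) (three triplet eighths span one quarter) = 8.
Total: 4 + 6 + 6 + 14 + 1 + 8 + 8 + 6 + 8 = 61.
61 ÷ 20 = 3 complete bars with 1 thirty-second note remaining.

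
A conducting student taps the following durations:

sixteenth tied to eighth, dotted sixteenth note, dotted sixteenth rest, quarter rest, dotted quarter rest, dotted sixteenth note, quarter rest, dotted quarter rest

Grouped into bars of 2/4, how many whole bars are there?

3

One bar of 2/4 = 16 thirty-second notes.
Convert each value to thirty-second notes: sixteenth tied to eighth (sixteenth + eighth) = 6; dotted sixteenth note = 3; dotted sixteenth rest = 3; quarter rest = 8; dotted quarter rest = 12; dotted sixteenth note = 3; quarter rest = 8; dotted quarter rest = 12.
Sum: 6 + 3 + 3 + 8 + 12 + 3 + 8 + 12 = 55.
55 ÷ 16 = 3 complete bars with 7 left over.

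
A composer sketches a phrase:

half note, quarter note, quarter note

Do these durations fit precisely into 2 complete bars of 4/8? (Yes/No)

Yes

One bar of 4/8 = 2 quarter notes, so 2 bars = 4.
Each duration in quarter notes: half note = 2; quarter note = 1; quarter note = 1.
Sum: 2 + 1 + 1 = 4.
4 equals 4, so the answer is Yes.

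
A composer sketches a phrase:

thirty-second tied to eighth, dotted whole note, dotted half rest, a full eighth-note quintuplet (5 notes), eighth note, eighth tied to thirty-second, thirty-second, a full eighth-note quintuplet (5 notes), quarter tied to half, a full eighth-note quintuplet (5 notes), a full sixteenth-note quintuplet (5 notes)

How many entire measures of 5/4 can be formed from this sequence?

4

One bar of 5/4 = 40 thirty-second notes.
Working in thirty-second notes: thirty-second tied to eighth (thirty-second + eighth) = 5; dotted whole note = 48; dotted half rest = 24; a full eighth-note quintuplet (5 notes) (five quintuplet eighths span one half) = 16; eighth note = 4; eighth tied to thirty-second (eighth + thirty-second) = 5; thirty-second = 1; a full eighth-note quintuplet (5 notes) (five quintuplet eighths span one half) = 16; quarter tied to half (quarter + half) = 24; a full eighth-note quintuplet (5 notes) (five quintuplet eighths span one half) = 16; a full sixteenth-note quintuplet (5 notes) (five quintuplet sixteenths span one quarter) = 8.
Altogether 5 + 48 + 24 + 16 + 4 + 5 + 1 + 16 + 24 + 16 + 8 = 167.
167 ÷ 40 = 4 complete bars with 7 left over.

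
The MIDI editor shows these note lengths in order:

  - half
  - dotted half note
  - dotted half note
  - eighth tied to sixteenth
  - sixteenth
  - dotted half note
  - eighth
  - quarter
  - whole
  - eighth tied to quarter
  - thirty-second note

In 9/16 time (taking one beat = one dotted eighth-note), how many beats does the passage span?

25.5

One dotted eighth-note beat = 6 thirty-second notes.
Each duration in thirty-second notes: half = 16; dotted half note = 24; dotted half note = 24; eighth tied to sixteenth (eighth + sixteenth) = 6; sixteenth = 2; dotted half note = 24; eighth = 4; quarter = 8; whole = 32; eighth tied to quarter (eighth + quarter) = 12; thirty-second note = 1.
Adding: 16 + 24 + 24 + 6 + 2 + 24 + 4 + 8 + 32 + 12 + 1 = 153.
153 ÷ 6 = 25.5 beats.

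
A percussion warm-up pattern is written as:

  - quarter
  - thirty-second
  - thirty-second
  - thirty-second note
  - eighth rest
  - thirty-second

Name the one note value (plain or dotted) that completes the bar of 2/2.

The bar of 2/2 = 32 thirty-second notes.
In thirty-second notes: quarter = 8; thirty-second = 1; thirty-second = 1; thirty-second note = 1; eighth rest = 4; thirty-second = 1.
Total: 8 + 1 + 1 + 1 + 4 + 1 = 16.
Remaining: 32 − 16 = 16 thirty-second notes, which is a half note.

half note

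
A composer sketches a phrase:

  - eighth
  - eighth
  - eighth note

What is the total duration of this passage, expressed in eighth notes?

Express everything in eighth notes: eighth = 1; eighth = 1; eighth note = 1.
Sum: 1 + 1 + 1 = 3 eighth notes.

3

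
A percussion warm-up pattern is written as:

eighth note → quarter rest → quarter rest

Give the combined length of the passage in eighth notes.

In eighth notes: eighth note = 1; quarter rest = 2; quarter rest = 2.
Adding: 1 + 2 + 2 = 5 eighth notes.

5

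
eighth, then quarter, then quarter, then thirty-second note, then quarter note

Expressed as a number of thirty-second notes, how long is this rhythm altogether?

In thirty-second notes: eighth = 4; quarter = 8; quarter = 8; thirty-second note = 1; quarter note = 8.
Altogether 4 + 8 + 8 + 1 + 8 = 29 thirty-second notes.

29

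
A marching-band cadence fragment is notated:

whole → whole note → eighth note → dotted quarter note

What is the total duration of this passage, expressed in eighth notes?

20

Convert each value to eighth notes: whole = 8; whole note = 8; eighth note = 1; dotted quarter note = 3.
Total: 8 + 8 + 1 + 3 = 20 eighth notes.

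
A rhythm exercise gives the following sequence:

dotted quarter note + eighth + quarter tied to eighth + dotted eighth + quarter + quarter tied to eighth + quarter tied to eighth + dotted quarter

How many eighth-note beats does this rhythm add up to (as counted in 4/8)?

One eighth-note beat = 2 sixteenth notes.
Each duration in sixteenth notes: dotted quarter note = 6; eighth = 2; quarter tied to eighth (quarter + eighth) = 6; dotted eighth = 3; quarter = 4; quarter tied to eighth (quarter + eighth) = 6; quarter tied to eighth (quarter + eighth) = 6; dotted quarter = 6.
Sum: 6 + 2 + 6 + 3 + 4 + 6 + 6 + 6 = 39.
39 ÷ 2 = 19.5 beats.

19.5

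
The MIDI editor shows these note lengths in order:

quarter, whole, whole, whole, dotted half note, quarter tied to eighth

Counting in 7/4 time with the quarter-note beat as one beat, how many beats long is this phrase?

One quarter-note beat = 2 eighth notes.
Each duration in eighth notes: quarter = 2; whole = 8; whole = 8; whole = 8; dotted half note = 6; quarter tied to eighth (quarter + eighth) = 3.
Total: 2 + 8 + 8 + 8 + 6 + 3 = 35.
35 ÷ 2 = 17.5 beats.

17.5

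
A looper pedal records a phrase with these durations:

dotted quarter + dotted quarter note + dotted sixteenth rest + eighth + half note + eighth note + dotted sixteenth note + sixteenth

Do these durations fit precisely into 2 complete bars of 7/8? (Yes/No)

Yes

One bar of 7/8 = 28 thirty-second notes, so 2 bars = 56.
In thirty-second notes: dotted quarter = 12; dotted quarter note = 12; dotted sixteenth rest = 3; eighth = 4; half note = 16; eighth note = 4; dotted sixteenth note = 3; sixteenth = 2.
Adding: 12 + 12 + 3 + 4 + 16 + 4 + 3 + 2 = 56.
56 equals 56, so the answer is Yes.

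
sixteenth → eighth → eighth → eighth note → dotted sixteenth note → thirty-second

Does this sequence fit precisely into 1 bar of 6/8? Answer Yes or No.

One bar of 6/8 = 24 thirty-second notes.
In thirty-second notes: sixteenth = 2; eighth = 4; eighth = 4; eighth note = 4; dotted sixteenth note = 3; thirty-second = 1.
Sum: 2 + 4 + 4 + 4 + 3 + 1 = 18.
18 falls short of 24, so the answer is No.

No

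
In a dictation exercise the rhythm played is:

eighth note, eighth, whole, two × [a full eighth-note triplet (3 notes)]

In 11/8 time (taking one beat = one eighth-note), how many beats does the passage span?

One eighth-note beat = 2 sixteenth notes.
Convert each value to sixteenth notes: eighth note = 2; eighth = 2; whole = 16; a full eighth-note triplet (3 notes) (three triplet eighths span one quarter) = 4; a full eighth-note triplet (3 notes) (three triplet eighths span one quarter) = 4.
Altogether 2 + 2 + 16 + 4 + 4 = 28.
28 ÷ 2 = 14 beats.

14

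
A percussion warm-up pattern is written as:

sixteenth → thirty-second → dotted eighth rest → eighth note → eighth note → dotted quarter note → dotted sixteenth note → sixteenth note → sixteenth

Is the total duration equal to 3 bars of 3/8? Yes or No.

One bar of 3/8 = 12 thirty-second notes, so 3 bars = 36.
Express everything in thirty-second notes: sixteenth = 2; thirty-second = 1; dotted eighth rest = 6; eighth note = 4; eighth note = 4; dotted quarter note = 12; dotted sixteenth note = 3; sixteenth note = 2; sixteenth = 2.
Sum: 2 + 1 + 6 + 4 + 4 + 12 + 3 + 2 + 2 = 36.
36 equals 36, so the answer is Yes.

Yes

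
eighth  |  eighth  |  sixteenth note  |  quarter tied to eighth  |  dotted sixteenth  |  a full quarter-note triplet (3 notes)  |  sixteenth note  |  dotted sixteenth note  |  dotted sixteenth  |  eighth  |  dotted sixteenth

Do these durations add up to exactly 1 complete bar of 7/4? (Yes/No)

Yes

One bar of 7/4 = 56 thirty-second notes.
In thirty-second notes: eighth = 4; eighth = 4; sixteenth note = 2; quarter tied to eighth (quarter + eighth) = 12; dotted sixteenth = 3; a full quarter-note triplet (3 notes) (three triplet quarters span one half) = 16; sixteenth note = 2; dotted sixteenth note = 3; dotted sixteenth = 3; eighth = 4; dotted sixteenth = 3.
Sum: 4 + 4 + 2 + 12 + 3 + 16 + 2 + 3 + 3 + 4 + 3 = 56.
56 equals 56, so the answer is Yes.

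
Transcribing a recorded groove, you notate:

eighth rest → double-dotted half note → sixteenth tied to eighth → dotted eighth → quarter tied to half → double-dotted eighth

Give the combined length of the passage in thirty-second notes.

75

Express everything in thirty-second notes: eighth rest = 4; double-dotted half note = 28; sixteenth tied to eighth (sixteenth + eighth) = 6; dotted eighth = 6; quarter tied to half (quarter + half) = 24; double-dotted eighth = 7.
Adding: 4 + 28 + 6 + 6 + 24 + 7 = 75 thirty-second notes.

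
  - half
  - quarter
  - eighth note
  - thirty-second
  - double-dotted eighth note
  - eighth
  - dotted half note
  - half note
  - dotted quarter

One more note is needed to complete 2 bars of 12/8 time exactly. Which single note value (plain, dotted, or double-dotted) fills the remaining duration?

eighth note

2 bars of 12/8 = 96 thirty-second notes.
In thirty-second notes: half = 16; quarter = 8; eighth note = 4; thirty-second = 1; double-dotted eighth note = 7; eighth = 4; dotted half note = 24; half note = 16; dotted quarter = 12.
Total: 16 + 8 + 4 + 1 + 7 + 4 + 24 + 16 + 12 = 92.
Remaining: 96 − 92 = 4 thirty-second notes, which is a eighth note.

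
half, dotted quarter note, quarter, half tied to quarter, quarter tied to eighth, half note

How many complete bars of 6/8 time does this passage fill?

3

One bar of 6/8 = 6 eighth notes.
Each duration in eighth notes: half = 4; dotted quarter note = 3; quarter = 2; half tied to quarter (half + quarter) = 6; quarter tied to eighth (quarter + eighth) = 3; half note = 4.
Altogether 4 + 3 + 2 + 6 + 3 + 4 = 22.
22 ÷ 6 = 3 complete bars with 4 left over.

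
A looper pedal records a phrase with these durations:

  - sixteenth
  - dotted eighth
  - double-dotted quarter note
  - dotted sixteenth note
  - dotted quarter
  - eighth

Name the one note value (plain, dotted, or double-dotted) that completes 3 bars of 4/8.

3 bars of 4/8 = 48 thirty-second notes.
Express everything in thirty-second notes: sixteenth = 2; dotted eighth = 6; double-dotted quarter note = 14; dotted sixteenth note = 3; dotted quarter = 12; eighth = 4.
Total: 2 + 6 + 14 + 3 + 12 + 4 = 41.
Remaining: 48 − 41 = 7 thirty-second notes, which is a double-dotted eighth note.

double-dotted eighth note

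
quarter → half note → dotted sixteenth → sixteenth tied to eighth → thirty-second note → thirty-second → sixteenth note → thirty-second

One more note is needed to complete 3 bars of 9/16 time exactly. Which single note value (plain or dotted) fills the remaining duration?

3 bars of 9/16 = 54 thirty-second notes.
Convert each value to thirty-second notes: quarter = 8; half note = 16; dotted sixteenth = 3; sixteenth tied to eighth (sixteenth + eighth) = 6; thirty-second note = 1; thirty-second = 1; sixteenth note = 2; thirty-second = 1.
Total: 8 + 16 + 3 + 6 + 1 + 1 + 2 + 1 = 38.
Remaining: 54 − 38 = 16 thirty-second notes, which is a half note.

half note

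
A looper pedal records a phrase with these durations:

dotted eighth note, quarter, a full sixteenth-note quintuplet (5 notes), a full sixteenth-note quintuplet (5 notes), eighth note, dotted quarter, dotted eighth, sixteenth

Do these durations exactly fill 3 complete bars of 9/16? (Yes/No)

Yes

One bar of 9/16 = 9 sixteenth notes, so 3 bars = 27.
Convert each value to sixteenth notes: dotted eighth note = 3; quarter = 4; a full sixteenth-note quintuplet (5 notes) (five quintuplet sixteenths span one quarter) = 4; a full sixteenth-note quintuplet (5 notes) (five quintuplet sixteenths span one quarter) = 4; eighth note = 2; dotted quarter = 6; dotted eighth = 3; sixteenth = 1.
Sum: 3 + 4 + 4 + 4 + 2 + 6 + 3 + 1 = 27.
27 equals 27, so the answer is Yes.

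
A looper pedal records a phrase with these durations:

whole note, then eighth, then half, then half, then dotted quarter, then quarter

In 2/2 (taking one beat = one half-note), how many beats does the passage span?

One half-note beat = 4 eighth notes.
In eighth notes: whole note = 8; eighth = 1; half = 4; half = 4; dotted quarter = 3; quarter = 2.
Sum: 8 + 1 + 4 + 4 + 3 + 2 = 22.
22 ÷ 4 = 5.5 beats.

5.5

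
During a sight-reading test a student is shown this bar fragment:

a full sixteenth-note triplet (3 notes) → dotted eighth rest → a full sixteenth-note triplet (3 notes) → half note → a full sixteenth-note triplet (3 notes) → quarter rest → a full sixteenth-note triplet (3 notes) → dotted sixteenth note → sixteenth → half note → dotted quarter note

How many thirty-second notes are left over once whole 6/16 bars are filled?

One bar of 6/16 = 12 thirty-second notes.
Working in thirty-second notes: a full sixteenth-note triplet (3 notes) (three triplet sixteenths span one eighth) = 4; dotted eighth rest = 6; a full sixteenth-note triplet (3 notes) (three triplet sixteenths span one eighth) = 4; half note = 16; a full sixteenth-note triplet (3 notes) (three triplet sixteenths span one eighth) = 4; quarter rest = 8; a full sixteenth-note triplet (3 notes) (three triplet sixteenths span one eighth) = 4; dotted sixteenth note = 3; sixteenth = 2; half note = 16; dotted quarter note = 12.
Sum: 4 + 6 + 4 + 16 + 4 + 8 + 4 + 3 + 2 + 16 + 12 = 79.
79 ÷ 12 = 6 complete bars with 7 thirty-second notes remaining.

7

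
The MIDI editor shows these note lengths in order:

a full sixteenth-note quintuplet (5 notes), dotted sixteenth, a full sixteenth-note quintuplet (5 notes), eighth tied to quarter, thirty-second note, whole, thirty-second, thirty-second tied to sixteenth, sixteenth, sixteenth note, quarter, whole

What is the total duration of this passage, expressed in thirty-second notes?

Working in thirty-second notes: a full sixteenth-note quintuplet (5 notes) (five quintuplet sixteenths span one quarter) = 8; dotted sixteenth = 3; a full sixteenth-note quintuplet (5 notes) (five quintuplet sixteenths span one quarter) = 8; eighth tied to quarter (eighth + quarter) = 12; thirty-second note = 1; whole = 32; thirty-second = 1; thirty-second tied to sixteenth (thirty-second + sixteenth) = 3; sixteenth = 2; sixteenth note = 2; quarter = 8; whole = 32.
Altogether 8 + 3 + 8 + 12 + 1 + 32 + 1 + 3 + 2 + 2 + 8 + 32 = 112 thirty-second notes.

112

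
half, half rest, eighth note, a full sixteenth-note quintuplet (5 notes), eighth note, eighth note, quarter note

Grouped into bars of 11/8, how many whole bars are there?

One bar of 11/8 = 11 eighth notes.
Express everything in eighth notes: half = 4; half rest = 4; eighth note = 1; a full sixteenth-note quintuplet (5 notes) (five quintuplet sixteenths span one quarter) = 2; eighth note = 1; eighth note = 1; quarter note = 2.
Sum: 4 + 4 + 1 + 2 + 1 + 1 + 2 = 15.
15 ÷ 11 = 1 complete bar with 4 left over.

1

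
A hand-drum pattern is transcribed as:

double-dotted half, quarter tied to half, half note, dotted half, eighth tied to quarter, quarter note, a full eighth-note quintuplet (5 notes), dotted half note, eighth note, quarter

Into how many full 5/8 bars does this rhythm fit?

8

One bar of 5/8 = 5 eighth notes.
Convert each value to eighth notes: double-dotted half = 7; quarter tied to half (quarter + half) = 6; half note = 4; dotted half = 6; eighth tied to quarter (eighth + quarter) = 3; quarter note = 2; a full eighth-note quintuplet (5 notes) (five quintuplet eighths span one half) = 4; dotted half note = 6; eighth note = 1; quarter = 2.
Altogether 7 + 6 + 4 + 6 + 3 + 2 + 4 + 6 + 1 + 2 = 41.
41 ÷ 5 = 8 complete bars with 1 left over.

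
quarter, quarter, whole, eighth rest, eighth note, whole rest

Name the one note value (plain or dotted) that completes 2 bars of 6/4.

2 bars of 6/4 = 24 eighth notes.
Convert each value to eighth notes: quarter = 2; quarter = 2; whole = 8; eighth rest = 1; eighth note = 1; whole rest = 8.
Adding: 2 + 2 + 8 + 1 + 1 + 8 = 22.
Remaining: 24 − 22 = 2 eighth notes, which is a quarter note.

quarter note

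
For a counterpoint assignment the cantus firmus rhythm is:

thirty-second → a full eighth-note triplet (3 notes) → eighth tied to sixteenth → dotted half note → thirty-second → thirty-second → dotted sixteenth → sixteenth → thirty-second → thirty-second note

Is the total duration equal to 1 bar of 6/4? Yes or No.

One bar of 6/4 = 48 thirty-second notes.
In thirty-second notes: thirty-second = 1; a full eighth-note triplet (3 notes) (three triplet eighths span one quarter) = 8; eighth tied to sixteenth (eighth + sixteenth) = 6; dotted half note = 24; thirty-second = 1; thirty-second = 1; dotted sixteenth = 3; sixteenth = 2; thirty-second = 1; thirty-second note = 1.
Altogether 1 + 8 + 6 + 24 + 1 + 1 + 3 + 2 + 1 + 1 = 48.
48 equals 48, so the answer is Yes.

Yes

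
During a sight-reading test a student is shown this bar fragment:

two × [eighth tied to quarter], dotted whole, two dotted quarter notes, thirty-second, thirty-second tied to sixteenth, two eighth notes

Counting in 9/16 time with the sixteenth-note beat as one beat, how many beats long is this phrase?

54

One sixteenth-note beat = 2 thirty-second notes.
Express everything in thirty-second notes: eighth tied to quarter (eighth + quarter) = 12; eighth tied to quarter (eighth + quarter) = 12; dotted whole = 48; dotted quarter note = 12; dotted quarter note = 12; thirty-second = 1; thirty-second tied to sixteenth (thirty-second + sixteenth) = 3; eighth note = 4; eighth note = 4.
Adding: 12 + 12 + 48 + 12 + 12 + 1 + 3 + 4 + 4 = 108.
108 ÷ 2 = 54 beats.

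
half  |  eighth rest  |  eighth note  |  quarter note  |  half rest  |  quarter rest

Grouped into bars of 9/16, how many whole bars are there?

One bar of 9/16 = 9 sixteenth notes.
Express everything in sixteenth notes: half = 8; eighth rest = 2; eighth note = 2; quarter note = 4; half rest = 8; quarter rest = 4.
Adding: 8 + 2 + 2 + 4 + 8 + 4 = 28.
28 ÷ 9 = 3 complete bars with 1 left over.

3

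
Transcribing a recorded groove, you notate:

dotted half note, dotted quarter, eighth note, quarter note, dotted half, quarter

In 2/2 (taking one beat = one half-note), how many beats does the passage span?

One half-note beat = 4 eighth notes.
Each duration in eighth notes: dotted half note = 6; dotted quarter = 3; eighth note = 1; quarter note = 2; dotted half = 6; quarter = 2.
Total: 6 + 3 + 1 + 2 + 6 + 2 = 20.
20 ÷ 4 = 5 beats.

5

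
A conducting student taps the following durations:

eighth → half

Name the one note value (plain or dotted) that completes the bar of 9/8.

half note

The bar of 9/8 = 9 eighth notes.
Express everything in eighth notes: eighth = 1; half = 4.
Total: 1 + 4 = 5.
Remaining: 9 − 5 = 4 eighth notes, which is a half note.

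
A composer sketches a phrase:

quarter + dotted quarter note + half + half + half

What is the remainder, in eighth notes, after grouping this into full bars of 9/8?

8

One bar of 9/8 = 9 eighth notes.
Convert each value to eighth notes: quarter = 2; dotted quarter note = 3; half = 4; half = 4; half = 4.
Adding: 2 + 3 + 4 + 4 + 4 = 17.
17 ÷ 9 = 1 complete bar with 8 eighth notes remaining.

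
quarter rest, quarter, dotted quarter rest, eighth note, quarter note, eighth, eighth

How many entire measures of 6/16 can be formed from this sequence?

One bar of 6/16 = 3 eighth notes.
Convert each value to eighth notes: quarter rest = 2; quarter = 2; dotted quarter rest = 3; eighth note = 1; quarter note = 2; eighth = 1; eighth = 1.
Sum: 2 + 2 + 3 + 1 + 2 + 1 + 1 = 12.
12 ÷ 3 = 4 complete bars with 0 left over.

4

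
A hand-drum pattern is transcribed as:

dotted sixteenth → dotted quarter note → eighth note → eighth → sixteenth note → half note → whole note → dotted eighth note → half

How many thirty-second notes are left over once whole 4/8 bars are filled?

15

One bar of 4/8 = 16 thirty-second notes.
Each duration in thirty-second notes: dotted sixteenth = 3; dotted quarter note = 12; eighth note = 4; eighth = 4; sixteenth note = 2; half note = 16; whole note = 32; dotted eighth note = 6; half = 16.
Sum: 3 + 12 + 4 + 4 + 2 + 16 + 32 + 6 + 16 = 95.
95 ÷ 16 = 5 complete bars with 15 thirty-second notes remaining.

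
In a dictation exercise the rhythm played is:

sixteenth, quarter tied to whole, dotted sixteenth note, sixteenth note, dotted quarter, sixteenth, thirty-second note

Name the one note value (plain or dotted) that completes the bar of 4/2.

sixteenth note

The bar of 4/2 = 64 thirty-second notes.
Each duration in thirty-second notes: sixteenth = 2; quarter tied to whole (quarter + whole) = 40; dotted sixteenth note = 3; sixteenth note = 2; dotted quarter = 12; sixteenth = 2; thirty-second note = 1.
Adding: 2 + 40 + 3 + 2 + 12 + 2 + 1 = 62.
Remaining: 64 − 62 = 2 thirty-second notes, which is a sixteenth note.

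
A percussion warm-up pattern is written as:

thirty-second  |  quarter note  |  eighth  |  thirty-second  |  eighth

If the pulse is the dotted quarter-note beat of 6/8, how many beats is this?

One dotted quarter-note beat = 12 thirty-second notes.
Working in thirty-second notes: thirty-second = 1; quarter note = 8; eighth = 4; thirty-second = 1; eighth = 4.
Altogether 1 + 8 + 4 + 1 + 4 = 18.
18 ÷ 12 = 1.5 beats.

1.5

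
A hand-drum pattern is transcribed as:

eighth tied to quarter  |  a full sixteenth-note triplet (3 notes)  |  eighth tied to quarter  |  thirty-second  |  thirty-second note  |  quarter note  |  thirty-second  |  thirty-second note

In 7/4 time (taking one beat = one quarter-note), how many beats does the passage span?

One quarter-note beat = 8 thirty-second notes.
In thirty-second notes: eighth tied to quarter (eighth + quarter) = 12; a full sixteenth-note triplet (3 notes) (three triplet sixteenths span one eighth) = 4; eighth tied to quarter (eighth + quarter) = 12; thirty-second = 1; thirty-second note = 1; quarter note = 8; thirty-second = 1; thirty-second note = 1.
Sum: 12 + 4 + 12 + 1 + 1 + 8 + 1 + 1 = 40.
40 ÷ 8 = 5 beats.

5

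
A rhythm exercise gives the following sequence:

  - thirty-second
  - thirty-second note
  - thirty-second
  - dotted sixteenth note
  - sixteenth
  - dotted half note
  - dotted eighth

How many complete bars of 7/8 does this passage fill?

1

One bar of 7/8 = 28 thirty-second notes.
Express everything in thirty-second notes: thirty-second = 1; thirty-second note = 1; thirty-second = 1; dotted sixteenth note = 3; sixteenth = 2; dotted half note = 24; dotted eighth = 6.
Total: 1 + 1 + 1 + 3 + 2 + 24 + 6 = 38.
38 ÷ 28 = 1 complete bar with 10 left over.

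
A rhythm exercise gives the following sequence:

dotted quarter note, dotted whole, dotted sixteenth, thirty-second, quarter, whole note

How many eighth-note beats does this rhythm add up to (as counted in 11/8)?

26

One eighth-note beat = 4 thirty-second notes.
Working in thirty-second notes: dotted quarter note = 12; dotted whole = 48; dotted sixteenth = 3; thirty-second = 1; quarter = 8; whole note = 32.
Adding: 12 + 48 + 3 + 1 + 8 + 32 = 104.
104 ÷ 4 = 26 beats.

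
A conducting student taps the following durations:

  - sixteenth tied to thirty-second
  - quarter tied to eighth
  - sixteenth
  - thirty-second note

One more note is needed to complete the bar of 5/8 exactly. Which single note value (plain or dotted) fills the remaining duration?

The bar of 5/8 = 20 thirty-second notes.
Each duration in thirty-second notes: sixteenth tied to thirty-second (sixteenth + thirty-second) = 3; quarter tied to eighth (quarter + eighth) = 12; sixteenth = 2; thirty-second note = 1.
Sum: 3 + 12 + 2 + 1 = 18.
Remaining: 20 − 18 = 2 thirty-second notes, which is a sixteenth note.

sixteenth note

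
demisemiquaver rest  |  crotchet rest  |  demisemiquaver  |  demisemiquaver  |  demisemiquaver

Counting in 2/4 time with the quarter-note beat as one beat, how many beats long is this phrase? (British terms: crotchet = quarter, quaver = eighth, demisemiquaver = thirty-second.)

1.5

One quarter-note beat = 8 thirty-second notes.
Each duration in thirty-second notes: demisemiquaver rest = 1; crotchet rest = 8; demisemiquaver = 1; demisemiquaver = 1; demisemiquaver = 1.
Altogether 1 + 8 + 1 + 1 + 1 = 12.
12 ÷ 8 = 1.5 beats.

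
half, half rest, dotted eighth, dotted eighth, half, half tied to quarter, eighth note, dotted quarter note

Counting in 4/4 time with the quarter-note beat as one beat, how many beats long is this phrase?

12.5

One quarter-note beat = 4 sixteenth notes.
Convert each value to sixteenth notes: half = 8; half rest = 8; dotted eighth = 3; dotted eighth = 3; half = 8; half tied to quarter (half + quarter) = 12; eighth note = 2; dotted quarter note = 6.
Altogether 8 + 8 + 3 + 3 + 8 + 12 + 2 + 6 = 50.
50 ÷ 4 = 12.5 beats.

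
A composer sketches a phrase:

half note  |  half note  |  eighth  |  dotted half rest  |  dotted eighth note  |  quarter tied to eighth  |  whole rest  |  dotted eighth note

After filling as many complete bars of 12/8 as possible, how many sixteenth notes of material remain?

10

One bar of 12/8 = 24 sixteenth notes.
Convert each value to sixteenth notes: half note = 8; half note = 8; eighth = 2; dotted half rest = 12; dotted eighth note = 3; quarter tied to eighth (quarter + eighth) = 6; whole rest = 16; dotted eighth note = 3.
Total: 8 + 8 + 2 + 12 + 3 + 6 + 16 + 3 = 58.
58 ÷ 24 = 2 complete bars with 10 sixteenth notes remaining.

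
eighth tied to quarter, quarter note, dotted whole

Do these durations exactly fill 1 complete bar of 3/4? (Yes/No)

No

One bar of 3/4 = 6 eighth notes.
In eighth notes: eighth tied to quarter (eighth + quarter) = 3; quarter note = 2; dotted whole = 12.
Sum: 3 + 2 + 12 = 17.
17 exceeds 6, so the answer is No.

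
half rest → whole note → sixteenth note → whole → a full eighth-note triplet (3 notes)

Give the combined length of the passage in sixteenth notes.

In sixteenth notes: half rest = 8; whole note = 16; sixteenth note = 1; whole = 16; a full eighth-note triplet (3 notes) (three triplet eighths span one quarter) = 4.
Altogether 8 + 16 + 1 + 16 + 4 = 45 sixteenth notes.

45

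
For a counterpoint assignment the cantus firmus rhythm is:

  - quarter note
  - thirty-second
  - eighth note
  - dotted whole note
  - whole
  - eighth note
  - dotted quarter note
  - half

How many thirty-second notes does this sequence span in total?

125

In thirty-second notes: quarter note = 8; thirty-second = 1; eighth note = 4; dotted whole note = 48; whole = 32; eighth note = 4; dotted quarter note = 12; half = 16.
Altogether 8 + 1 + 4 + 48 + 32 + 4 + 12 + 16 = 125 thirty-second notes.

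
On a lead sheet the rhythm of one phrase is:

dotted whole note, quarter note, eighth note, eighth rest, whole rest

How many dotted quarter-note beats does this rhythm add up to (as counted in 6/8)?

8

One dotted quarter-note beat = 3 eighth notes.
Express everything in eighth notes: dotted whole note = 12; quarter note = 2; eighth note = 1; eighth rest = 1; whole rest = 8.
Adding: 12 + 2 + 1 + 1 + 8 = 24.
24 ÷ 3 = 8 beats.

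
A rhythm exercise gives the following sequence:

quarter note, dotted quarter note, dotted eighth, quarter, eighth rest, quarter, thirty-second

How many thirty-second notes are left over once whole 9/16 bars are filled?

11

One bar of 9/16 = 18 thirty-second notes.
In thirty-second notes: quarter note = 8; dotted quarter note = 12; dotted eighth = 6; quarter = 8; eighth rest = 4; quarter = 8; thirty-second = 1.
Total: 8 + 12 + 6 + 8 + 4 + 8 + 1 = 47.
47 ÷ 18 = 2 complete bars with 11 thirty-second notes remaining.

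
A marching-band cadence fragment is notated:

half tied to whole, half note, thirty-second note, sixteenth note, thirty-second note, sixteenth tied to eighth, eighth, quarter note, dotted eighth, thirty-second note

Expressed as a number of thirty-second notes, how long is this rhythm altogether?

93

Convert each value to thirty-second notes: half tied to whole (half + whole) = 48; half note = 16; thirty-second note = 1; sixteenth note = 2; thirty-second note = 1; sixteenth tied to eighth (sixteenth + eighth) = 6; eighth = 4; quarter note = 8; dotted eighth = 6; thirty-second note = 1.
Altogether 48 + 16 + 1 + 2 + 1 + 6 + 4 + 8 + 6 + 1 = 93 thirty-second notes.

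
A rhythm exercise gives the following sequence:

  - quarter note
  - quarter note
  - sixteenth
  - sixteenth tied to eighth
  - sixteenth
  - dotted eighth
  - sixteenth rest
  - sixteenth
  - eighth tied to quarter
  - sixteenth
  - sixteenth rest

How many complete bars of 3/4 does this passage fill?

2

One bar of 3/4 = 12 sixteenth notes.
Working in sixteenth notes: quarter note = 4; quarter note = 4; sixteenth = 1; sixteenth tied to eighth (sixteenth + eighth) = 3; sixteenth = 1; dotted eighth = 3; sixteenth rest = 1; sixteenth = 1; eighth tied to quarter (eighth + quarter) = 6; sixteenth = 1; sixteenth rest = 1.
Adding: 4 + 4 + 1 + 3 + 1 + 3 + 1 + 1 + 6 + 1 + 1 = 26.
26 ÷ 12 = 2 complete bars with 2 left over.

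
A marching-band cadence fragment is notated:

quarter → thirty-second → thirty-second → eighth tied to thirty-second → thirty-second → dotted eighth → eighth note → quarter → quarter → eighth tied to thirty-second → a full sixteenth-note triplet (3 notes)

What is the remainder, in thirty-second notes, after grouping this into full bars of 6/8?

One bar of 6/8 = 24 thirty-second notes.
Each duration in thirty-second notes: quarter = 8; thirty-second = 1; thirty-second = 1; eighth tied to thirty-second (eighth + thirty-second) = 5; thirty-second = 1; dotted eighth = 6; eighth note = 4; quarter = 8; quarter = 8; eighth tied to thirty-second (eighth + thirty-second) = 5; a full sixteenth-note triplet (3 notes) (three triplet sixteenths span one eighth) = 4.
Sum: 8 + 1 + 1 + 5 + 1 + 6 + 4 + 8 + 8 + 5 + 4 = 51.
51 ÷ 24 = 2 complete bars with 3 thirty-second notes remaining.

3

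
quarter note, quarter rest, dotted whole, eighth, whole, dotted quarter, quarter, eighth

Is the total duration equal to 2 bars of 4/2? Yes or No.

One bar of 4/2 = 16 eighth notes, so 2 bars = 32.
Express everything in eighth notes: quarter note = 2; quarter rest = 2; dotted whole = 12; eighth = 1; whole = 8; dotted quarter = 3; quarter = 2; eighth = 1.
Sum: 2 + 2 + 12 + 1 + 8 + 3 + 2 + 1 = 31.
31 falls short of 32, so the answer is No.

No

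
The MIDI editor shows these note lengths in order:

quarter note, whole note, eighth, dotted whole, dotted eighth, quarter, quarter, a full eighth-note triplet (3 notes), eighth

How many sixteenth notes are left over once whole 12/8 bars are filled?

One bar of 12/8 = 24 sixteenth notes.
Express everything in sixteenth notes: quarter note = 4; whole note = 16; eighth = 2; dotted whole = 24; dotted eighth = 3; quarter = 4; quarter = 4; a full eighth-note triplet (3 notes) (three triplet eighths span one quarter) = 4; eighth = 2.
Sum: 4 + 16 + 2 + 24 + 3 + 4 + 4 + 4 + 2 = 63.
63 ÷ 24 = 2 complete bars with 15 sixteenth notes remaining.

15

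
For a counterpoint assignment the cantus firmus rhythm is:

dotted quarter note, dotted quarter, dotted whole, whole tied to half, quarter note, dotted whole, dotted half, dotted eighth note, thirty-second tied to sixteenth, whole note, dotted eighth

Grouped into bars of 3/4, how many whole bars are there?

10

One bar of 3/4 = 24 thirty-second notes.
Convert each value to thirty-second notes: dotted quarter note = 12; dotted quarter = 12; dotted whole = 48; whole tied to half (whole + half) = 48; quarter note = 8; dotted whole = 48; dotted half = 24; dotted eighth note = 6; thirty-second tied to sixteenth (thirty-second + sixteenth) = 3; whole note = 32; dotted eighth = 6.
Total: 12 + 12 + 48 + 48 + 8 + 48 + 24 + 6 + 3 + 32 + 6 = 247.
247 ÷ 24 = 10 complete bars with 7 left over.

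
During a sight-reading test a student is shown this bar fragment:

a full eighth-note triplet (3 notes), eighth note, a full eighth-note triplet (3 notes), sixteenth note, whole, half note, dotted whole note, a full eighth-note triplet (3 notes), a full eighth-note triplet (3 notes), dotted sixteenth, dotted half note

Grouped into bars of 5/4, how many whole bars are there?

One bar of 5/4 = 40 thirty-second notes.
Working in thirty-second notes: a full eighth-note triplet (3 notes) (three triplet eighths span one quarter) = 8; eighth note = 4; a full eighth-note triplet (3 notes) (three triplet eighths span one quarter) = 8; sixteenth note = 2; whole = 32; half note = 16; dotted whole note = 48; a full eighth-note triplet (3 notes) (three triplet eighths span one quarter) = 8; a full eighth-note triplet (3 notes) (three triplet eighths span one quarter) = 8; dotted sixteenth = 3; dotted half note = 24.
Altogether 8 + 4 + 8 + 2 + 32 + 16 + 48 + 8 + 8 + 3 + 24 = 161.
161 ÷ 40 = 4 complete bars with 1 left over.

4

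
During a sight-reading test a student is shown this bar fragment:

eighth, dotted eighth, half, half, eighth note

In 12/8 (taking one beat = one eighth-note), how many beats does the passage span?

11.5

One eighth-note beat = 2 sixteenth notes.
Each duration in sixteenth notes: eighth = 2; dotted eighth = 3; half = 8; half = 8; eighth note = 2.
Sum: 2 + 3 + 8 + 8 + 2 = 23.
23 ÷ 2 = 11.5 beats.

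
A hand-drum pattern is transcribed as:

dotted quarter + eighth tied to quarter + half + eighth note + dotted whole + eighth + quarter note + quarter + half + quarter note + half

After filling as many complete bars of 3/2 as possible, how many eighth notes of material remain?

One bar of 3/2 = 12 eighth notes.
In eighth notes: dotted quarter = 3; eighth tied to quarter (eighth + quarter) = 3; half = 4; eighth note = 1; dotted whole = 12; eighth = 1; quarter note = 2; quarter = 2; half = 4; quarter note = 2; half = 4.
Altogether 3 + 3 + 4 + 1 + 12 + 1 + 2 + 2 + 4 + 2 + 4 = 38.
38 ÷ 12 = 3 complete bars with 2 eighth notes remaining.

2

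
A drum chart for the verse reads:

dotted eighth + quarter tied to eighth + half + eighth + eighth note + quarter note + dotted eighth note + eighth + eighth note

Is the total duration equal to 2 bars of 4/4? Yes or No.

One bar of 4/4 = 16 sixteenth notes, so 2 bars = 32.
Working in sixteenth notes: dotted eighth = 3; quarter tied to eighth (quarter + eighth) = 6; half = 8; eighth = 2; eighth note = 2; quarter note = 4; dotted eighth note = 3; eighth = 2; eighth note = 2.
Altogether 3 + 6 + 8 + 2 + 2 + 4 + 3 + 2 + 2 = 32.
32 equals 32, so the answer is Yes.

Yes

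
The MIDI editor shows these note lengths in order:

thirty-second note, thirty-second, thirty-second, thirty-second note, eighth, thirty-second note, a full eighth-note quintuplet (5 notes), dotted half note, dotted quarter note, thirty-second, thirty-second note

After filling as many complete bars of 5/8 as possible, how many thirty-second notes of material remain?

3

One bar of 5/8 = 20 thirty-second notes.
Working in thirty-second notes: thirty-second note = 1; thirty-second = 1; thirty-second = 1; thirty-second note = 1; eighth = 4; thirty-second note = 1; a full eighth-note quintuplet (5 notes) (five quintuplet eighths span one half) = 16; dotted half note = 24; dotted quarter note = 12; thirty-second = 1; thirty-second note = 1.
Altogether 1 + 1 + 1 + 1 + 4 + 1 + 16 + 24 + 12 + 1 + 1 = 63.
63 ÷ 20 = 3 complete bars with 3 thirty-second notes remaining.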